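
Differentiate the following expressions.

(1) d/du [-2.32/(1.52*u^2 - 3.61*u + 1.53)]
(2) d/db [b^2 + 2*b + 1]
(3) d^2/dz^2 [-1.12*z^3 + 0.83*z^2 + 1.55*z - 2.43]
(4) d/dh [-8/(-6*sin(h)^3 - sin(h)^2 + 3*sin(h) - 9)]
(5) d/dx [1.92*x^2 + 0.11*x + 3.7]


(1) = (7.0528*u - 8.3752)/(1.52*u^2 - 3.61*u + 1.53)^2
(2) = 2*b + 2
(3) = 1.66 - 6.72*z
(4) = 8*(-18*sin(h)^2 - 2*sin(h) + 3)*cos(h)/(6*sin(h)^3 + sin(h)^2 - 3*sin(h) + 9)^2
(5) = 3.84*x + 0.11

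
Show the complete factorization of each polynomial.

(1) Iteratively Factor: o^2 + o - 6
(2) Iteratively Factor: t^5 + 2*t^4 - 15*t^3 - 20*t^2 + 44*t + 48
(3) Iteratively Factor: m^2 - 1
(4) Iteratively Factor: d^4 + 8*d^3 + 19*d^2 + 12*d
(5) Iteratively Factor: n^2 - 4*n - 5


(1) = (o + 3)*(o - 2)
(2) = (t - 3)*(t^4 + 5*t^3 - 20*t - 16) = (t - 3)*(t + 4)*(t^3 + t^2 - 4*t - 4) = (t - 3)*(t + 2)*(t + 4)*(t^2 - t - 2) = (t - 3)*(t - 2)*(t + 2)*(t + 4)*(t + 1)
(3) = (m + 1)*(m - 1)
(4) = (d + 4)*(d^3 + 4*d^2 + 3*d) = (d + 1)*(d + 4)*(d^2 + 3*d) = (d + 1)*(d + 3)*(d + 4)*(d)
(5) = (n - 5)*(n + 1)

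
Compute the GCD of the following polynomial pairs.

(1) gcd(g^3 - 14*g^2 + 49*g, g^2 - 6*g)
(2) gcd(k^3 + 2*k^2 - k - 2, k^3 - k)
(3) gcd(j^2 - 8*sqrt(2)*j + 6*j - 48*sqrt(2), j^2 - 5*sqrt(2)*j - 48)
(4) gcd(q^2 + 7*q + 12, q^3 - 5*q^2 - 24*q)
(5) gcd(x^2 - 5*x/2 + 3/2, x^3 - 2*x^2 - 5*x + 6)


(1) = gcd(g*(g - 7)^2, g*(g - 6)) = g
(2) = gcd((k - 1)*(k + 1)*(k + 2), k*(k - 1)*(k + 1)) = k^2 - 1
(3) = j - 8*sqrt(2)
(4) = gcd((q + 3)*(q + 4), q*(q - 8)*(q + 3)) = q + 3
(5) = x - 1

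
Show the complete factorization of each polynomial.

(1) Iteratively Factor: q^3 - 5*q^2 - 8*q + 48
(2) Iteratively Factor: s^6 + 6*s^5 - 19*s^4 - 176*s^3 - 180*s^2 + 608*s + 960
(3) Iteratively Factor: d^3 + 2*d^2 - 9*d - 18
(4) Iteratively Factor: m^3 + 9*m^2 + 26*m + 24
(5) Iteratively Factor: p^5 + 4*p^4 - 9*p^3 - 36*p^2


(1) = (q + 3)*(q^2 - 8*q + 16) = (q - 4)*(q + 3)*(q - 4)
(2) = (s + 3)*(s^5 + 3*s^4 - 28*s^3 - 92*s^2 + 96*s + 320) = (s - 2)*(s + 3)*(s^4 + 5*s^3 - 18*s^2 - 128*s - 160) = (s - 2)*(s + 2)*(s + 3)*(s^3 + 3*s^2 - 24*s - 80) = (s - 2)*(s + 2)*(s + 3)*(s + 4)*(s^2 - s - 20) = (s - 2)*(s + 2)*(s + 3)*(s + 4)^2*(s - 5)
(3) = (d + 3)*(d^2 - d - 6) = (d + 2)*(d + 3)*(d - 3)
(4) = (m + 2)*(m^2 + 7*m + 12) = (m + 2)*(m + 4)*(m + 3)
(5) = (p + 4)*(p^4 - 9*p^2) = p*(p + 4)*(p^3 - 9*p) = p^2*(p + 4)*(p^2 - 9) = p^2*(p + 3)*(p + 4)*(p - 3)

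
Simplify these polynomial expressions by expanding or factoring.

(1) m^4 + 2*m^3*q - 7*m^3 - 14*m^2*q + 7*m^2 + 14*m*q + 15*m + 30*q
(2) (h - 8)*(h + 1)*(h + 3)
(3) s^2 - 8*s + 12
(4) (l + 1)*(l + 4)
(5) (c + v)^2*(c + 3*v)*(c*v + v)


(1) = (m - 5)*(m - 3)*(m + 1)*(m + 2*q)
(2) = h^3 - 4*h^2 - 29*h - 24
(3) = (s - 6)*(s - 2)
(4) = l^2 + 5*l + 4
(5) = c^4*v + 5*c^3*v^2 + c^3*v + 7*c^2*v^3 + 5*c^2*v^2 + 3*c*v^4 + 7*c*v^3 + 3*v^4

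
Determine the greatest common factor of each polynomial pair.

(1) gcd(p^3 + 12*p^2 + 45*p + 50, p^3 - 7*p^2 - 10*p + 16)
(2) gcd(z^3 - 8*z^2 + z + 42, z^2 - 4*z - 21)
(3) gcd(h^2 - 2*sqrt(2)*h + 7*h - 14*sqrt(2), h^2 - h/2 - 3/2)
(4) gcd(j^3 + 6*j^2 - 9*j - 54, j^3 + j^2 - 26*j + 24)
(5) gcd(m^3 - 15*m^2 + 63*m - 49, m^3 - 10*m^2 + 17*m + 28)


(1) = p + 2
(2) = z - 7
(3) = 1
(4) = gcd((j - 3)*(j + 3)*(j + 6), (j - 4)*(j - 1)*(j + 6)) = j + 6
(5) = m - 7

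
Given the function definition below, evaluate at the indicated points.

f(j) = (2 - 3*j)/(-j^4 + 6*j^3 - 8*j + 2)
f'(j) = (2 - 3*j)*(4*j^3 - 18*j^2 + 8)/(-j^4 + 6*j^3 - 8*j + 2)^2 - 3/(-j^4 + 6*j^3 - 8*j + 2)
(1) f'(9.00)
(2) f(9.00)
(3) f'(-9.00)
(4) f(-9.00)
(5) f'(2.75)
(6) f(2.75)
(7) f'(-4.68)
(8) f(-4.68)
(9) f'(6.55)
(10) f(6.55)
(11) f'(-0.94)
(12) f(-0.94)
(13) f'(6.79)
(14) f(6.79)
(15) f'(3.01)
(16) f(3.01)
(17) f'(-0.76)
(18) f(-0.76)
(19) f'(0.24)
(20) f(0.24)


(1) = -0.01
(2) = 0.01
(3) = -0.00
(4) = -0.00
(5) = 0.06
(6) = -0.13
(7) = -0.01
(8) = -0.02
(9) = -0.14
(10) = 0.09
(11) = -4.64
(12) = 1.28
(13) = -0.08
(14) = 0.06
(15) = 0.04
(16) = -0.12
(17) = -1.27
(18) = 0.84
(19) = 333.78
(20) = 8.02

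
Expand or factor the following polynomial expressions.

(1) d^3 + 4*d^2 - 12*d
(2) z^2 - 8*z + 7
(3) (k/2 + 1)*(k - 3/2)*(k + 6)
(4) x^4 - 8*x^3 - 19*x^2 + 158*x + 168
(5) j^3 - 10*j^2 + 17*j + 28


(1) = d*(d - 2)*(d + 6)
(2) = (z - 7)*(z - 1)
(3) = k^3/2 + 13*k^2/4 - 9
(4) = (x - 7)*(x - 6)*(x + 1)*(x + 4)
(5) = (j - 7)*(j - 4)*(j + 1)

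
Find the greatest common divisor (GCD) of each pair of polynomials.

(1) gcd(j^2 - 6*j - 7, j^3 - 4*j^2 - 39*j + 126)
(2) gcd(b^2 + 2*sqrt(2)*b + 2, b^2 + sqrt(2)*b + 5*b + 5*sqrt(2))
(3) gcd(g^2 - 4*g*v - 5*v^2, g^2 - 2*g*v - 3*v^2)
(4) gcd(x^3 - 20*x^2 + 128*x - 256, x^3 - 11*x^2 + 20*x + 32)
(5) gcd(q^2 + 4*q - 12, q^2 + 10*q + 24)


(1) = gcd((j - 7)*(j + 1), (j - 7)*(j - 3)*(j + 6)) = j - 7
(2) = gcd((b + sqrt(2))^2, (b + 5)*(b + sqrt(2))) = b + sqrt(2)
(3) = g + v
(4) = gcd((x - 8)^2*(x - 4), (x - 8)*(x - 4)*(x + 1)) = x^2 - 12*x + 32
(5) = q + 6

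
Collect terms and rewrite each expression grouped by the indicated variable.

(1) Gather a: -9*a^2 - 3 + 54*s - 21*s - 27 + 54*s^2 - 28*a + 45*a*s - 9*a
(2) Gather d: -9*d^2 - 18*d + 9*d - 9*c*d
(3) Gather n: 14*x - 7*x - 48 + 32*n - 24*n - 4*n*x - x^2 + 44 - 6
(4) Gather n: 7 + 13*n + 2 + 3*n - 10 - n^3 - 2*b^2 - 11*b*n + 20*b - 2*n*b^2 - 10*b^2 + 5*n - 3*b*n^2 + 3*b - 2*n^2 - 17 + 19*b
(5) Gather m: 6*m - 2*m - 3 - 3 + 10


(1) = -9*a^2 + a*(45*s - 37) + 54*s^2 + 33*s - 30
(2) = -9*d^2 + d*(-9*c - 9)
(3) = n*(8 - 4*x) - x^2 + 7*x - 10
(4) = -12*b^2 + 42*b - n^3 + n^2*(-3*b - 2) + n*(-2*b^2 - 11*b + 21) - 18
(5) = 4*m + 4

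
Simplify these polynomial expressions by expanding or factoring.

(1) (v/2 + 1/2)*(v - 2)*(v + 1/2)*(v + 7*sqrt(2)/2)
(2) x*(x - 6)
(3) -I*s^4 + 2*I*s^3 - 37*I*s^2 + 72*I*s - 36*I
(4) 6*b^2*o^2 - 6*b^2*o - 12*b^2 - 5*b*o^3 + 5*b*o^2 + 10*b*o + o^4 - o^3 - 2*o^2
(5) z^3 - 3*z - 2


(1) = v^4/2 - v^3/4 + 7*sqrt(2)*v^3/4 - 5*v^2/4 - 7*sqrt(2)*v^2/8 - 35*sqrt(2)*v/8 - v/2 - 7*sqrt(2)/4
(2) = x^2 - 6*x
(3) = (s - 1)*(s - 6*I)*(s + 6*I)*(-I*s + I)
(4) = (-3*b + o)*(-2*b + o)*(o - 2)*(o + 1)
(5) = (z - 2)*(z + 1)^2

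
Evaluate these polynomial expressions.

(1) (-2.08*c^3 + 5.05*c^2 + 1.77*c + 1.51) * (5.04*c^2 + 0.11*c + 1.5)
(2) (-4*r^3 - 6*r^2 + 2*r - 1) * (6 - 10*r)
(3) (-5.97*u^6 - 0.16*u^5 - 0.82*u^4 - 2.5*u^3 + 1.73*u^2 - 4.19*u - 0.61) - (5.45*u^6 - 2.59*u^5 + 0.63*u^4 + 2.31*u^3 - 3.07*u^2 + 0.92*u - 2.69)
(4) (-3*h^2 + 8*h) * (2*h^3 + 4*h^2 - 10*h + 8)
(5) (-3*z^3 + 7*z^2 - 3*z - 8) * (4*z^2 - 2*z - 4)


(1) = -10.4832*c^5 + 25.2232*c^4 + 6.3563*c^3 + 15.3801*c^2 + 2.8211*c + 2.265
(2) = 40*r^4 + 36*r^3 - 56*r^2 + 22*r - 6
(3) = -11.42*u^6 + 2.43*u^5 - 1.45*u^4 - 4.81*u^3 + 4.8*u^2 - 5.11*u + 2.08
(4) = -6*h^5 + 4*h^4 + 62*h^3 - 104*h^2 + 64*h
(5) = -12*z^5 + 34*z^4 - 14*z^3 - 54*z^2 + 28*z + 32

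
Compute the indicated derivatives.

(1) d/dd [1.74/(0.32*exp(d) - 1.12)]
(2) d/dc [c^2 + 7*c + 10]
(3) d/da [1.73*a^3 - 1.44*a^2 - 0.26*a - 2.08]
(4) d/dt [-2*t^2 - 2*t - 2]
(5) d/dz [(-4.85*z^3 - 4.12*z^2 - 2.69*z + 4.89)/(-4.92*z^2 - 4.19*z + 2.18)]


(1) = -0.5568*exp(d)/(0.32*exp(d) - 1.12)^2
(2) = 2*c + 7
(3) = 5.19*a^2 - 2.88*a - 0.26
(4) = -4*t - 2
(5) = (23.862*z^4 + 40.643*z^3 - 27.691*z^2 + 30.1544*z + 14.6249)/(24.2064*z^4 + 41.2296*z^3 - 3.8951*z^2 - 18.2684*z + 4.7524)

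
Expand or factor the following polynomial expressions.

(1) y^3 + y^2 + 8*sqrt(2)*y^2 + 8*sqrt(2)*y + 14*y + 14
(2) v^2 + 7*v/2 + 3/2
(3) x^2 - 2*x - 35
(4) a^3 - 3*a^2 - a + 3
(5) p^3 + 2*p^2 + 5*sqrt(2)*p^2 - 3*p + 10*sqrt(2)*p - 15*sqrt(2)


(1) = (y + 1)*(y + sqrt(2))*(y + 7*sqrt(2))
(2) = (v + 1/2)*(v + 3)
(3) = (x - 7)*(x + 5)
(4) = (a - 3)*(a - 1)*(a + 1)
(5) = (p - 1)*(p + 3)*(p + 5*sqrt(2))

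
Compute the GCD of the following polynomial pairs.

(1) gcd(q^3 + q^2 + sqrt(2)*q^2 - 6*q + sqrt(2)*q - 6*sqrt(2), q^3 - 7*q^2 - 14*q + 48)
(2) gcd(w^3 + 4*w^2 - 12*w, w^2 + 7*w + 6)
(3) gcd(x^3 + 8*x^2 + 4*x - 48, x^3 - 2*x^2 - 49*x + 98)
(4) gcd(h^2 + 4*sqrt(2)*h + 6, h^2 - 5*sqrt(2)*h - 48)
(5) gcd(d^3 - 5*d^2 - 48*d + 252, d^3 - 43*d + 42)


(1) = q^2 + q - 6
(2) = gcd(w*(w - 2)*(w + 6), (w + 1)*(w + 6)) = w + 6
(3) = x - 2
(4) = h + 3*sqrt(2)
(5) = gcd((d - 6)^2*(d + 7), (d - 6)*(d - 1)*(d + 7)) = d^2 + d - 42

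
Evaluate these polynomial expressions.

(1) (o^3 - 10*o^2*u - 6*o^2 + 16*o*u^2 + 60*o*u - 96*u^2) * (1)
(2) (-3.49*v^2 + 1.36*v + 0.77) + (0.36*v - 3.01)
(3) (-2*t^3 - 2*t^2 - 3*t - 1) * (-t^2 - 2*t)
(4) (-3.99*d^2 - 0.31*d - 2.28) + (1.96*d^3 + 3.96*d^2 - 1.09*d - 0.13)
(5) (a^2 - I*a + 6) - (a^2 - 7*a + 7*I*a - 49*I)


(1) = o^3 - 10*o^2*u - 6*o^2 + 16*o*u^2 + 60*o*u - 96*u^2
(2) = -3.49*v^2 + 1.72*v - 2.24
(3) = 2*t^5 + 6*t^4 + 7*t^3 + 7*t^2 + 2*t
(4) = 1.96*d^3 - 0.03*d^2 - 1.4*d - 2.41
(5) = 7*a - 8*I*a + 6 + 49*I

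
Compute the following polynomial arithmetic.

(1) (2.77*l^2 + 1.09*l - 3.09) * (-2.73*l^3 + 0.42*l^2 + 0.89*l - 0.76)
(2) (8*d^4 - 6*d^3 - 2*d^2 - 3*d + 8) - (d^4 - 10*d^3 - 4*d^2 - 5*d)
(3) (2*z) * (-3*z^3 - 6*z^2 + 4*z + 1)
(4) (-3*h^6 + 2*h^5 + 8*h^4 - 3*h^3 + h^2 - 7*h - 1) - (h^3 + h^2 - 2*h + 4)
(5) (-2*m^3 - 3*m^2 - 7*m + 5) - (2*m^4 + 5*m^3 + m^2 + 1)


(1) = -7.5621*l^5 - 1.8123*l^4 + 11.3588*l^3 - 2.4329*l^2 - 3.5785*l + 2.3484
(2) = 7*d^4 + 4*d^3 + 2*d^2 + 2*d + 8
(3) = -6*z^4 - 12*z^3 + 8*z^2 + 2*z
(4) = -3*h^6 + 2*h^5 + 8*h^4 - 4*h^3 - 5*h - 5
(5) = -2*m^4 - 7*m^3 - 4*m^2 - 7*m + 4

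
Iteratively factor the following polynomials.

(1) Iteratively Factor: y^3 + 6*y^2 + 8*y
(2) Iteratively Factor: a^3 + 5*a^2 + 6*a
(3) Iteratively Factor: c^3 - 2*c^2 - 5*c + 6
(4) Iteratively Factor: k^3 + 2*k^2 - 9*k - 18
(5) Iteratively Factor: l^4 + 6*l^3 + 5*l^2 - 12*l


(1) = (y)*(y^2 + 6*y + 8) = y*(y + 4)*(y + 2)
(2) = (a)*(a^2 + 5*a + 6) = a*(a + 3)*(a + 2)
(3) = (c - 1)*(c^2 - c - 6) = (c - 1)*(c + 2)*(c - 3)
(4) = (k + 2)*(k^2 - 9) = (k + 2)*(k + 3)*(k - 3)
(5) = (l + 4)*(l^3 + 2*l^2 - 3*l) = (l - 1)*(l + 4)*(l^2 + 3*l) = (l - 1)*(l + 3)*(l + 4)*(l)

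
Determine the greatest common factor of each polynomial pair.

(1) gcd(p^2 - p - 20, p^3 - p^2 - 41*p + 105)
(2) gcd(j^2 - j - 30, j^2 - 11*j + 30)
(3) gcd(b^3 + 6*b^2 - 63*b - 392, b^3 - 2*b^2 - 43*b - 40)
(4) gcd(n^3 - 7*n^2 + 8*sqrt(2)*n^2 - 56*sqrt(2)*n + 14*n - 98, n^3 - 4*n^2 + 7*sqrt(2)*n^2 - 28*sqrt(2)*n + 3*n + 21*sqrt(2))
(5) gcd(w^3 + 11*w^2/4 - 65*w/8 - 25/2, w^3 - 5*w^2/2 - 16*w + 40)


(1) = gcd((p - 5)*(p + 4), (p - 5)*(p - 3)*(p + 7)) = p - 5
(2) = j - 6
(3) = gcd((b - 8)*(b + 7)^2, (b - 8)*(b + 1)*(b + 5)) = b - 8
(4) = gcd((n - 7)*(n + sqrt(2))*(n + 7*sqrt(2)), (n - 3)*(n - 1)*(n + 7*sqrt(2))) = n + 7*sqrt(2)
(5) = w^2 + 3*w/2 - 10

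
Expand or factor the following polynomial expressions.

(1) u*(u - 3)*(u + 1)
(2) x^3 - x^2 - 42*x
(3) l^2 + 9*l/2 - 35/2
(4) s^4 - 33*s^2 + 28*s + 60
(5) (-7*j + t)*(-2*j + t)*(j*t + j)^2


(1) = u^3 - 2*u^2 - 3*u
(2) = x*(x - 7)*(x + 6)
(3) = (l - 5/2)*(l + 7)
(4) = (s - 5)*(s - 2)*(s + 1)*(s + 6)
(5) = 14*j^4*t^2 + 28*j^4*t + 14*j^4 - 9*j^3*t^3 - 18*j^3*t^2 - 9*j^3*t + j^2*t^4 + 2*j^2*t^3 + j^2*t^2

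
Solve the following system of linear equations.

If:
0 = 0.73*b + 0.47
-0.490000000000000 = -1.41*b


Then:
No Solution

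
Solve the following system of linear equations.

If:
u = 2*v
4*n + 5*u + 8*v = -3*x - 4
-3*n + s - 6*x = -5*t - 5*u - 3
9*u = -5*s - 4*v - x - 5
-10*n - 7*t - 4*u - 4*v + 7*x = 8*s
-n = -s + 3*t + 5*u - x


Then:
n = -2188/4717
s = 4311/4717
t = 14965/4717
u = -5221/4717
v = -5221/9434
x = 12291/4717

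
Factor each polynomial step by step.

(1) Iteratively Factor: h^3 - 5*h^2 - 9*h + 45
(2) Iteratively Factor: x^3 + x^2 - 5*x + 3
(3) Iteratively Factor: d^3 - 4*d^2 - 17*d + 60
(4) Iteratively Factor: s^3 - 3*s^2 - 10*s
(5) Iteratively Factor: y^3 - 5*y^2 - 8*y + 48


(1) = (h + 3)*(h^2 - 8*h + 15) = (h - 5)*(h + 3)*(h - 3)
(2) = (x - 1)*(x^2 + 2*x - 3) = (x - 1)*(x + 3)*(x - 1)
(3) = (d - 3)*(d^2 - d - 20) = (d - 5)*(d - 3)*(d + 4)
(4) = (s)*(s^2 - 3*s - 10) = s*(s - 5)*(s + 2)
(5) = (y - 4)*(y^2 - y - 12) = (y - 4)^2*(y + 3)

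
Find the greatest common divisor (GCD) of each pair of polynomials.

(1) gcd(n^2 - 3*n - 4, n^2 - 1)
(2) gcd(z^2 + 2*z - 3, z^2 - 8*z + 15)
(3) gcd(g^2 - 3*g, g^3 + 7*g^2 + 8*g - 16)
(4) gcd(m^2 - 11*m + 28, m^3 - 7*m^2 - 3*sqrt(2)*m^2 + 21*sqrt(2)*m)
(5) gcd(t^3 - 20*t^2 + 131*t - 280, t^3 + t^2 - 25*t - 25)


(1) = n + 1
(2) = gcd((z - 1)*(z + 3), (z - 5)*(z - 3)) = 1
(3) = gcd(g*(g - 3), (g - 1)*(g + 4)^2) = 1
(4) = m - 7
(5) = gcd((t - 8)*(t - 7)*(t - 5), (t - 5)*(t + 1)*(t + 5)) = t - 5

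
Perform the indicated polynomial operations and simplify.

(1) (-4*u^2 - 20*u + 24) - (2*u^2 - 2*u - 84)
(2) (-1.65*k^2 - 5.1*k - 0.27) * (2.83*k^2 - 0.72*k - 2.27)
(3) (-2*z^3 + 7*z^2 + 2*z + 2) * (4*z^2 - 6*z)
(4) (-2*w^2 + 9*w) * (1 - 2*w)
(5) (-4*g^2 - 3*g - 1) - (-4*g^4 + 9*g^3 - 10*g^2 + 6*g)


(1) = -6*u^2 - 18*u + 108
(2) = -4.6695*k^4 - 13.245*k^3 + 6.6534*k^2 + 11.7714*k + 0.6129
(3) = -8*z^5 + 40*z^4 - 34*z^3 - 4*z^2 - 12*z
(4) = 4*w^3 - 20*w^2 + 9*w
(5) = 4*g^4 - 9*g^3 + 6*g^2 - 9*g - 1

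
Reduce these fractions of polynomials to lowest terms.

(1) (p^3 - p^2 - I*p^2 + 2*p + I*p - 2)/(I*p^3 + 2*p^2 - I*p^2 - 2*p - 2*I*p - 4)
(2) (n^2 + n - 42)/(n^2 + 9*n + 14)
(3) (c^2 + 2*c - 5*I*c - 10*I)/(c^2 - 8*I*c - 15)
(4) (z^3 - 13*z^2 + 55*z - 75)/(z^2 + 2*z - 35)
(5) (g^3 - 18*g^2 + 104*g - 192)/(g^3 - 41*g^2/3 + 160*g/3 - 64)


(1) = (-I*p^2 + p*(1 + I) - 1)/(p^2 - p - 2)
(2) = (n - 6)/(n + 2)
(3) = (c + 2)/(c - 3*I)
(4) = (z^2 - 8*z + 15)/(z + 7)
(5) = (3*g^2 - 30*g + 72)/(3*g^2 - 17*g + 24)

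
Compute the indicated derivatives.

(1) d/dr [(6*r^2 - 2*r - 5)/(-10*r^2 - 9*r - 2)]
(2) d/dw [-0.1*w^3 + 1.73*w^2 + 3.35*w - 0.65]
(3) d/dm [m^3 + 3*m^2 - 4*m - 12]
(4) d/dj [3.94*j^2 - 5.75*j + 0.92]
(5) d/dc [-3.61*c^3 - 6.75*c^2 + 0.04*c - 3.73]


(1) = (-74*r^2 - 124*r - 41)/(100*r^4 + 180*r^3 + 121*r^2 + 36*r + 4)
(2) = -0.3*w^2 + 3.46*w + 3.35
(3) = 3*m^2 + 6*m - 4
(4) = 7.88*j - 5.75
(5) = -10.83*c^2 - 13.5*c + 0.04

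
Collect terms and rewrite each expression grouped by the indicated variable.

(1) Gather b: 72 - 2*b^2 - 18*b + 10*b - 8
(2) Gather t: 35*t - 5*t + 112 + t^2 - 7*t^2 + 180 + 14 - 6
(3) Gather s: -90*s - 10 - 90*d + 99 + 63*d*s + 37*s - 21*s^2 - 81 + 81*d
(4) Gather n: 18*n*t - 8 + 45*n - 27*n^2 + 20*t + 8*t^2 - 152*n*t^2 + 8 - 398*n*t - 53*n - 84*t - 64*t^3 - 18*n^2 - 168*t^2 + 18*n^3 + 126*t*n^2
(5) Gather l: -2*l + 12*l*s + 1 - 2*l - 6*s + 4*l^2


(1) = -2*b^2 - 8*b + 64
(2) = -6*t^2 + 30*t + 300
(3) = -9*d - 21*s^2 + s*(63*d - 53) + 8
(4) = 18*n^3 + n^2*(126*t - 45) + n*(-152*t^2 - 380*t - 8) - 64*t^3 - 160*t^2 - 64*t
(5) = 4*l^2 + l*(12*s - 4) - 6*s + 1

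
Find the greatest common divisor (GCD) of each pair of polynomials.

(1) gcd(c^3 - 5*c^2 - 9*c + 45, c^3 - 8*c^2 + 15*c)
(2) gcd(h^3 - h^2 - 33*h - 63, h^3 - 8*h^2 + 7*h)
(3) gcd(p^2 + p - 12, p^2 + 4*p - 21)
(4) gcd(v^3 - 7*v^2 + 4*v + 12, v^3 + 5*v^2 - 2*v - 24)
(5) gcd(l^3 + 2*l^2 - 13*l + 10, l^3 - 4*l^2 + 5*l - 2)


(1) = c^2 - 8*c + 15
(2) = h - 7
(3) = p - 3
(4) = gcd((v - 6)*(v - 2)*(v + 1), (v - 2)*(v + 3)*(v + 4)) = v - 2
(5) = gcd((l - 2)*(l - 1)*(l + 5), (l - 2)*(l - 1)^2) = l^2 - 3*l + 2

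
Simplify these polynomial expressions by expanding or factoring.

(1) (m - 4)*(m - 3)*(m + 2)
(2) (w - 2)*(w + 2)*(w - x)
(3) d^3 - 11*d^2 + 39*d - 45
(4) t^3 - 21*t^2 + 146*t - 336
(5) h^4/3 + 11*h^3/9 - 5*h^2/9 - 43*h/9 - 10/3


(1) = m^3 - 5*m^2 - 2*m + 24
(2) = w^3 - w^2*x - 4*w + 4*x
(3) = (d - 5)*(d - 3)^2
(4) = (t - 8)*(t - 7)*(t - 6)
(5) = (h/3 + 1)*(h - 2)*(h + 1)*(h + 5/3)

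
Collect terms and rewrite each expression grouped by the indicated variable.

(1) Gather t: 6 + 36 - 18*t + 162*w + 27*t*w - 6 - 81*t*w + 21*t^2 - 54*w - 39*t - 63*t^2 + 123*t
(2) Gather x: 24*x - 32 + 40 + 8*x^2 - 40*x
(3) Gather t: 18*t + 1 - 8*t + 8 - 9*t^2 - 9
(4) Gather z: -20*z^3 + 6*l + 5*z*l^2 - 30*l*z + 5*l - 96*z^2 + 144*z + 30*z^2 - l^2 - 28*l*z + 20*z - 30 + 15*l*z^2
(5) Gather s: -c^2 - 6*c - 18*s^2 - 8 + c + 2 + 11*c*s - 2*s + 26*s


(1) = -42*t^2 + t*(66 - 54*w) + 108*w + 36
(2) = 8*x^2 - 16*x + 8
(3) = -9*t^2 + 10*t
(4) = -l^2 + 11*l - 20*z^3 + z^2*(15*l - 66) + z*(5*l^2 - 58*l + 164) - 30
(5) = -c^2 - 5*c - 18*s^2 + s*(11*c + 24) - 6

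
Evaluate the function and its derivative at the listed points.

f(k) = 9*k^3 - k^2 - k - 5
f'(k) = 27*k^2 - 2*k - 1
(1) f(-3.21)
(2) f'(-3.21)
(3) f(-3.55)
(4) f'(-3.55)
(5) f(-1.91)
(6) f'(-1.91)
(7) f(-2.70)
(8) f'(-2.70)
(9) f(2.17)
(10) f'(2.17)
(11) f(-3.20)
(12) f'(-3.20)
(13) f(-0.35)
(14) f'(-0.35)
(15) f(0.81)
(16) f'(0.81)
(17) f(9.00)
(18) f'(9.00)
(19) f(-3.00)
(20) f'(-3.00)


(1) = -309.78
(2) = 283.63
(3) = -416.70
(4) = 346.37
(5) = -69.45
(6) = 101.32
(7) = -186.74
(8) = 201.23
(9) = 80.09
(10) = 121.80
(11) = -306.95
(12) = 281.88
(13) = -5.16
(14) = 3.01
(15) = -1.68
(16) = 15.09
(17) = 6466.00
(18) = 2168.00
(19) = -254.00
(20) = 248.00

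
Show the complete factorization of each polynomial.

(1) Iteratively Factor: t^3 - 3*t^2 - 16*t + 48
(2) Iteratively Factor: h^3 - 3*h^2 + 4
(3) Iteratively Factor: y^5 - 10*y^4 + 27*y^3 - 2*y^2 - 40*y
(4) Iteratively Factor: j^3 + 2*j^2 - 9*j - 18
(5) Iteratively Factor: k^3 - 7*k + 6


(1) = (t - 3)*(t^2 - 16) = (t - 3)*(t + 4)*(t - 4)
(2) = (h - 2)*(h^2 - h - 2) = (h - 2)^2*(h + 1)
(3) = (y + 1)*(y^4 - 11*y^3 + 38*y^2 - 40*y) = y*(y + 1)*(y^3 - 11*y^2 + 38*y - 40) = y*(y - 4)*(y + 1)*(y^2 - 7*y + 10) = y*(y - 4)*(y - 2)*(y + 1)*(y - 5)
(4) = (j + 3)*(j^2 - j - 6) = (j - 3)*(j + 3)*(j + 2)
(5) = (k - 1)*(k^2 + k - 6) = (k - 2)*(k - 1)*(k + 3)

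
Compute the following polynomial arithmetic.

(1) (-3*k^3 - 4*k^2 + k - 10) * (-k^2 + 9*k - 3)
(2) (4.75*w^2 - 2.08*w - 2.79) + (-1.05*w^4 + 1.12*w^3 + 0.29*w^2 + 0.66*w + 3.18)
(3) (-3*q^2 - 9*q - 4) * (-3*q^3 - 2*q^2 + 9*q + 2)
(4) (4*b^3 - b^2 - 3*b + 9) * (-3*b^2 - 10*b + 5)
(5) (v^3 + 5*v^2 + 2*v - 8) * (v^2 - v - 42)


(1) = 3*k^5 - 23*k^4 - 28*k^3 + 31*k^2 - 93*k + 30
(2) = -1.05*w^4 + 1.12*w^3 + 5.04*w^2 - 1.42*w + 0.39
(3) = 9*q^5 + 33*q^4 + 3*q^3 - 79*q^2 - 54*q - 8
(4) = -12*b^5 - 37*b^4 + 39*b^3 - 2*b^2 - 105*b + 45
(5) = v^5 + 4*v^4 - 45*v^3 - 220*v^2 - 76*v + 336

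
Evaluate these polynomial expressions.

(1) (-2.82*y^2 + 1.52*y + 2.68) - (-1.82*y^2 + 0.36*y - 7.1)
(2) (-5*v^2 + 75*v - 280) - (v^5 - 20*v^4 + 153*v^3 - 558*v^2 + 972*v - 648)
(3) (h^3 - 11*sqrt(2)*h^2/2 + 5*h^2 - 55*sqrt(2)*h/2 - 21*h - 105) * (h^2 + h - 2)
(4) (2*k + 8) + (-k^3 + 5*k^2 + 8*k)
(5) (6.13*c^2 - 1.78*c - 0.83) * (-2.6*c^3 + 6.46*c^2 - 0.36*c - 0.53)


(1) = -1.0*y^2 + 1.16*y + 9.78
(2) = -v^5 + 20*v^4 - 153*v^3 + 553*v^2 - 897*v + 368
(3) = h^5 - 11*sqrt(2)*h^4/2 + 6*h^4 - 33*sqrt(2)*h^3 - 18*h^3 - 136*h^2 - 33*sqrt(2)*h^2/2 - 63*h + 55*sqrt(2)*h + 210
(4) = -k^3 + 5*k^2 + 10*k + 8
(5) = -15.938*c^5 + 44.2278*c^4 - 11.5476*c^3 - 7.9699*c^2 + 1.2422*c + 0.4399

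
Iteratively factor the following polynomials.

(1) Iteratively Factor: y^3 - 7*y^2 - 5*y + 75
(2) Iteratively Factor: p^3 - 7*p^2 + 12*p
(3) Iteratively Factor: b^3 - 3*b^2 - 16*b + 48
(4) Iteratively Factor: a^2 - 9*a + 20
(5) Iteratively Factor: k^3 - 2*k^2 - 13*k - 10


(1) = (y - 5)*(y^2 - 2*y - 15) = (y - 5)*(y + 3)*(y - 5)
(2) = (p - 3)*(p^2 - 4*p) = (p - 4)*(p - 3)*(p)
(3) = (b + 4)*(b^2 - 7*b + 12) = (b - 3)*(b + 4)*(b - 4)
(4) = (a - 5)*(a - 4)
(5) = (k + 2)*(k^2 - 4*k - 5) = (k + 1)*(k + 2)*(k - 5)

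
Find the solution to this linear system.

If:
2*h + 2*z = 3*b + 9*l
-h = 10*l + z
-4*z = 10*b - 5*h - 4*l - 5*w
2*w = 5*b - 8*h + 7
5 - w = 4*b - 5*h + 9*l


Then:
b = 2523/1156
h = 161/136
l = -261/1156
w = 9759/2312
z = 2483/2312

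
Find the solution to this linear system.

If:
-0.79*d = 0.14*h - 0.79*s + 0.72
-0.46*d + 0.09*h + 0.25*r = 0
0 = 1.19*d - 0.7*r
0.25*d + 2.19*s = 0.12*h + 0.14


Then:
d = -0.73
h = -0.28
r = -1.24
s = 0.13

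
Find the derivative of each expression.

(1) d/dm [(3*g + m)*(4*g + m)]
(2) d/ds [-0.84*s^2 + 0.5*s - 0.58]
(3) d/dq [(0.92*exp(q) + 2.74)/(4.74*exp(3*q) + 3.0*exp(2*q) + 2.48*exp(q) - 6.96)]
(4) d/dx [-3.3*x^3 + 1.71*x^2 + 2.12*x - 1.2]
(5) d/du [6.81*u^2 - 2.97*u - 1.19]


(1) = 7*g + 2*m
(2) = 0.5 - 1.68*s
(3) = (-(0.92*exp(q) + 2.74)*(14.22*exp(2*q) + 6.0*exp(q) + 2.48) + 4.3608*exp(3*q) + 2.76*exp(2*q) + 2.2816*exp(q) - 6.4032)*exp(q)/(4.74*exp(3*q) + 3.0*exp(2*q) + 2.48*exp(q) - 6.96)^2
(4) = -9.9*x^2 + 3.42*x + 2.12
(5) = 13.62*u - 2.97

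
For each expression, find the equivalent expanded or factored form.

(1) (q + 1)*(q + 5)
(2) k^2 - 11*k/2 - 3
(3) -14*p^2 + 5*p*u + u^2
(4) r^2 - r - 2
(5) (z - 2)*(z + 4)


(1) = q^2 + 6*q + 5
(2) = (k - 6)*(k + 1/2)
(3) = (-2*p + u)*(7*p + u)
(4) = (r - 2)*(r + 1)
(5) = z^2 + 2*z - 8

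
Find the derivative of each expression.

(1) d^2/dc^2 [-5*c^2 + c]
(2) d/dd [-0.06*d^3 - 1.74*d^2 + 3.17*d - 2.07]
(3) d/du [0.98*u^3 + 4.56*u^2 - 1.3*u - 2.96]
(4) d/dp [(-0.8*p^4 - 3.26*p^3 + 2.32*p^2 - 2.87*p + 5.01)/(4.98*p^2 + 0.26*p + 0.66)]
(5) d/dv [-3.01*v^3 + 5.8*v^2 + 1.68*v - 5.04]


(1) = -10
(2) = -0.18*d^2 - 3.48*d + 3.17
(3) = 2.94*u^2 + 9.12*u - 1.3
(4) = (-7.968*p^5 - 16.8588*p^4 - 3.8072*p^3 + 8.441*p^2 - 46.8372*p - 3.1968)/(24.8004*p^4 + 2.5896*p^3 + 6.6412*p^2 + 0.3432*p + 0.4356)
(5) = -9.03*v^2 + 11.6*v + 1.68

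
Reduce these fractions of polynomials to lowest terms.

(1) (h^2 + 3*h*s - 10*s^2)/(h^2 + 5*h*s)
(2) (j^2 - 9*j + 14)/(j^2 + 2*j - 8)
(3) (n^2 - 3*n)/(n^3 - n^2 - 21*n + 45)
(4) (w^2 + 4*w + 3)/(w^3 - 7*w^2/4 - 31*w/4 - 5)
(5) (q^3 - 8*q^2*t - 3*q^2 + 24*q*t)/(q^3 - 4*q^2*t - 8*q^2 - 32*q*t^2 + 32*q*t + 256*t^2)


(1) = (h - 2*s)/h
(2) = (j - 7)/(j + 4)
(3) = n/(n^2 + 2*n - 15)
(4) = (4*w + 12)/(4*w^2 - 11*w - 20)
(5) = (q^2 - 3*q)/(q^2 + 4*q*t - 8*q - 32*t)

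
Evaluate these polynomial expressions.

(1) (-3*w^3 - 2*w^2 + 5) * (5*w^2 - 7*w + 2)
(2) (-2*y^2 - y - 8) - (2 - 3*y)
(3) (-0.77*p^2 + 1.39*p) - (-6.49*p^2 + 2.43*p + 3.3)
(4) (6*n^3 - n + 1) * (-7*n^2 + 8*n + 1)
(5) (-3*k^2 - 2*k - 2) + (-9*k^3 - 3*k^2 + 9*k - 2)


(1) = -15*w^5 + 11*w^4 + 8*w^3 + 21*w^2 - 35*w + 10
(2) = -2*y^2 + 2*y - 10
(3) = 5.72*p^2 - 1.04*p - 3.3
(4) = -42*n^5 + 48*n^4 + 13*n^3 - 15*n^2 + 7*n + 1
(5) = -9*k^3 - 6*k^2 + 7*k - 4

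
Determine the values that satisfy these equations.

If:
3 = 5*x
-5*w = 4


Then:
w = -4/5
x = 3/5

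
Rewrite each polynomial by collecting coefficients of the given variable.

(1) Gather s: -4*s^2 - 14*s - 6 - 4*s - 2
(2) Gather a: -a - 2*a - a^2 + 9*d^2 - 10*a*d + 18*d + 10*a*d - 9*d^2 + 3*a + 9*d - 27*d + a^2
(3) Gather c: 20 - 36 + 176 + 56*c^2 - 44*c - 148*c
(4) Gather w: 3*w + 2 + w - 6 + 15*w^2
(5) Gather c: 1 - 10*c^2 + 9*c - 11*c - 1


(1) = -4*s^2 - 18*s - 8
(2) = 0
(3) = 56*c^2 - 192*c + 160
(4) = 15*w^2 + 4*w - 4
(5) = -10*c^2 - 2*c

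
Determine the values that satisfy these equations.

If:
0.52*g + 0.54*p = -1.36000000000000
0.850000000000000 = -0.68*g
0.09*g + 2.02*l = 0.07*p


Then:
g = -1.25
l = 0.01
p = -1.31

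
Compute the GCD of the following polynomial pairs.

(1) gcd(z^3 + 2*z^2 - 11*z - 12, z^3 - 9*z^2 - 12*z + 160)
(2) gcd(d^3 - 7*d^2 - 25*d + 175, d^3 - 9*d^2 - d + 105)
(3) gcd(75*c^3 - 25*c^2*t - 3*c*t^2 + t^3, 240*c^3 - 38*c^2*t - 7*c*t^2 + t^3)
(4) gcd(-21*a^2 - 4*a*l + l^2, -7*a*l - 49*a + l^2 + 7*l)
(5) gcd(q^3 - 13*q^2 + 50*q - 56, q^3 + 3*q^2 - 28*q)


(1) = gcd((z - 3)*(z + 1)*(z + 4), (z - 8)*(z - 5)*(z + 4)) = z + 4
(2) = d^2 - 12*d + 35
(3) = gcd((-5*c + t)*(-3*c + t)*(5*c + t), (-8*c + t)*(-5*c + t)*(6*c + t)) = -5*c + t
(4) = 7*a - l
(5) = gcd((q - 7)*(q - 4)*(q - 2), q*(q - 4)*(q + 7)) = q - 4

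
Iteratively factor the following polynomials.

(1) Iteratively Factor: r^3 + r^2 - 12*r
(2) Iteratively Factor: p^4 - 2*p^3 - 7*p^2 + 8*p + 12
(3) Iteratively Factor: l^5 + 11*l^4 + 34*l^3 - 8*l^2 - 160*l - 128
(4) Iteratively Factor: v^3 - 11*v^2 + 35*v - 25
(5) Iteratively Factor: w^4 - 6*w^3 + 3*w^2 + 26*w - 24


(1) = (r + 4)*(r^2 - 3*r) = (r - 3)*(r + 4)*(r)
(2) = (p + 2)*(p^3 - 4*p^2 + p + 6) = (p - 2)*(p + 2)*(p^2 - 2*p - 3) = (p - 3)*(p - 2)*(p + 2)*(p + 1)
(3) = (l - 2)*(l^4 + 13*l^3 + 60*l^2 + 112*l + 64) = (l - 2)*(l + 4)*(l^3 + 9*l^2 + 24*l + 16) = (l - 2)*(l + 1)*(l + 4)*(l^2 + 8*l + 16) = (l - 2)*(l + 1)*(l + 4)^2*(l + 4)
(4) = (v - 5)*(v^2 - 6*v + 5) = (v - 5)*(v - 1)*(v - 5)
(5) = (w - 4)*(w^3 - 2*w^2 - 5*w + 6) = (w - 4)*(w - 3)*(w^2 + w - 2) = (w - 4)*(w - 3)*(w - 1)*(w + 2)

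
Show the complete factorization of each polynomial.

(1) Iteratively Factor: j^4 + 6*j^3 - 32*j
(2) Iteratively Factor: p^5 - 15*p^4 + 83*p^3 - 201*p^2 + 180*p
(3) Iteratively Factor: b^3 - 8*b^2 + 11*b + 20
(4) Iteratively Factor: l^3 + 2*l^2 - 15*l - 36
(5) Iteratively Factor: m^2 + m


(1) = (j + 4)*(j^3 + 2*j^2 - 8*j) = (j - 2)*(j + 4)*(j^2 + 4*j) = (j - 2)*(j + 4)^2*(j)
(2) = (p)*(p^4 - 15*p^3 + 83*p^2 - 201*p + 180) = p*(p - 4)*(p^3 - 11*p^2 + 39*p - 45) = p*(p - 4)*(p - 3)*(p^2 - 8*p + 15) = p*(p - 4)*(p - 3)^2*(p - 5)
(3) = (b - 4)*(b^2 - 4*b - 5) = (b - 5)*(b - 4)*(b + 1)
(4) = (l + 3)*(l^2 - l - 12) = (l - 4)*(l + 3)*(l + 3)
(5) = (m + 1)*(m)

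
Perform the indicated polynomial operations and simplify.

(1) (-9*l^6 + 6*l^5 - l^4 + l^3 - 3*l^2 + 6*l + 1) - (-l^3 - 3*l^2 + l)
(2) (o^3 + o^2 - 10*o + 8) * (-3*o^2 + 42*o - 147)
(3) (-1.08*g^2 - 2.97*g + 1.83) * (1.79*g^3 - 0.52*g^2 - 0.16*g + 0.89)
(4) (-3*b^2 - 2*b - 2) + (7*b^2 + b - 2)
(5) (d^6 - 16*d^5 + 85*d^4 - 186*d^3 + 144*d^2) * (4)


(1) = -9*l^6 + 6*l^5 - l^4 + 2*l^3 + 5*l + 1
(2) = -3*o^5 + 39*o^4 - 75*o^3 - 591*o^2 + 1806*o - 1176
(3) = -1.9332*g^5 - 4.7547*g^4 + 4.9929*g^3 - 1.4376*g^2 - 2.9361*g + 1.6287
(4) = 4*b^2 - b - 4
(5) = 4*d^6 - 64*d^5 + 340*d^4 - 744*d^3 + 576*d^2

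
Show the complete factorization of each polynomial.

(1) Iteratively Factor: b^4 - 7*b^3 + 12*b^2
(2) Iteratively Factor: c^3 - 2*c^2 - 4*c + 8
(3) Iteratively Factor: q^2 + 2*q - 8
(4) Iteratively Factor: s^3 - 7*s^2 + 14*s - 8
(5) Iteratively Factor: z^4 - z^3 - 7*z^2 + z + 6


(1) = (b)*(b^3 - 7*b^2 + 12*b) = b*(b - 4)*(b^2 - 3*b) = b*(b - 4)*(b - 3)*(b)
(2) = (c - 2)*(c^2 - 4) = (c - 2)^2*(c + 2)
(3) = (q + 4)*(q - 2)
(4) = (s - 4)*(s^2 - 3*s + 2) = (s - 4)*(s - 2)*(s - 1)
(5) = (z + 2)*(z^3 - 3*z^2 - z + 3) = (z - 3)*(z + 2)*(z^2 - 1) = (z - 3)*(z + 1)*(z + 2)*(z - 1)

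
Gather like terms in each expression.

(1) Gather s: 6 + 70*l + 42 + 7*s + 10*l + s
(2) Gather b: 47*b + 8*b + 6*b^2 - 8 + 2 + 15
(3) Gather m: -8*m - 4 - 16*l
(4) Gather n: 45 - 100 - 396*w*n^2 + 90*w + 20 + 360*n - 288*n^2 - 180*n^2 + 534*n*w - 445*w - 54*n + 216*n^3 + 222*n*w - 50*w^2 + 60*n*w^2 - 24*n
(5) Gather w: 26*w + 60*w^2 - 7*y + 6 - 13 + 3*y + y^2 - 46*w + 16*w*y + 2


(1) = 80*l + 8*s + 48
(2) = 6*b^2 + 55*b + 9
(3) = -16*l - 8*m - 4
(4) = 216*n^3 + n^2*(-396*w - 468) + n*(60*w^2 + 756*w + 282) - 50*w^2 - 355*w - 35
(5) = 60*w^2 + w*(16*y - 20) + y^2 - 4*y - 5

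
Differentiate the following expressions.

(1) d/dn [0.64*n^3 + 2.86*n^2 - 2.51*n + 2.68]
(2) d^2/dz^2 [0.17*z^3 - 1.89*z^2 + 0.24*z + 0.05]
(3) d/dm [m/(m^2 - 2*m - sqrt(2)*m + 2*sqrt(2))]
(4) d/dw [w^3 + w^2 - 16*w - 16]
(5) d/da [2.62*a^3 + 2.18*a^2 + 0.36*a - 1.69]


(1) = 1.92*n^2 + 5.72*n - 2.51
(2) = 1.02*z - 3.78
(3) = (m^2 + m*(-2*m + sqrt(2) + 2) - 2*m - sqrt(2)*m + 2*sqrt(2))/(m^2 - 2*m - sqrt(2)*m + 2*sqrt(2))^2
(4) = 3*w^2 + 2*w - 16
(5) = 7.86*a^2 + 4.36*a + 0.36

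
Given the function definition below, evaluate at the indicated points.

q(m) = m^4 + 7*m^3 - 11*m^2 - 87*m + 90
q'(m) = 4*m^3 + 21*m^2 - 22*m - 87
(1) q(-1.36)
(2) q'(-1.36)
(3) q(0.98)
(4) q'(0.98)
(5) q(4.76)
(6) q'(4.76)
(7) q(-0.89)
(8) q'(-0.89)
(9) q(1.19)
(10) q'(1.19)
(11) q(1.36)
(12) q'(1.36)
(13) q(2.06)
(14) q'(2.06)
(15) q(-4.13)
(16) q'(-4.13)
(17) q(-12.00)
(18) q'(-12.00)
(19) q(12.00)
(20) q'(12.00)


(1) = 173.79
(2) = -28.30
(3) = 1.69
(4) = -84.63
(5) = 694.96
(6) = 715.49
(7) = 154.41
(8) = -53.61
(9) = -15.31
(10) = -76.70
(11) = -27.64
(12) = -68.02
(13) = -56.70
(14) = -8.24
(15) = 59.51
(16) = 80.27
(17) = 8190.00
(18) = -3711.00
(19) = 30294.00
(20) = 9585.00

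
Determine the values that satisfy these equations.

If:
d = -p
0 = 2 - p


Then:
d = -2
p = 2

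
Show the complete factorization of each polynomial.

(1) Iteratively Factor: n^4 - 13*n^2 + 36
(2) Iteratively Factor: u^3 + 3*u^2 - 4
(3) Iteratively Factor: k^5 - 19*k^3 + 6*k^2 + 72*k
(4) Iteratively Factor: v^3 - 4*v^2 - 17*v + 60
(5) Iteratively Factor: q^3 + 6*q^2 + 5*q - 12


(1) = (n + 2)*(n^3 - 2*n^2 - 9*n + 18) = (n - 2)*(n + 2)*(n^2 - 9) = (n - 2)*(n + 2)*(n + 3)*(n - 3)
(2) = (u + 2)*(u^2 + u - 2) = (u - 1)*(u + 2)*(u + 2)
(3) = (k)*(k^4 - 19*k^2 + 6*k + 72) = k*(k + 2)*(k^3 - 2*k^2 - 15*k + 36) = k*(k - 3)*(k + 2)*(k^2 + k - 12) = k*(k - 3)^2*(k + 2)*(k + 4)
(4) = (v - 3)*(v^2 - v - 20) = (v - 3)*(v + 4)*(v - 5)
(5) = (q + 4)*(q^2 + 2*q - 3) = (q - 1)*(q + 4)*(q + 3)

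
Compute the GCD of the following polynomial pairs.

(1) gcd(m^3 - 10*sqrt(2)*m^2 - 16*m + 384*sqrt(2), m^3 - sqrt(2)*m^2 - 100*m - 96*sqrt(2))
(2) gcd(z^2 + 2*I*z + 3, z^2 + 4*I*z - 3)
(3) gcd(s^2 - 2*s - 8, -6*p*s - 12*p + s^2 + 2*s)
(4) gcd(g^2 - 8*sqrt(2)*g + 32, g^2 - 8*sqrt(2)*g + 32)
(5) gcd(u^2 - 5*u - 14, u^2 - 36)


(1) = m - 8*sqrt(2)
(2) = gcd((z - I)*(z + 3*I), (z + I)*(z + 3*I)) = z + 3*I
(3) = s + 2
(4) = g^2 - 8*sqrt(2)*g + 32
(5) = gcd((u - 7)*(u + 2), (u - 6)*(u + 6)) = 1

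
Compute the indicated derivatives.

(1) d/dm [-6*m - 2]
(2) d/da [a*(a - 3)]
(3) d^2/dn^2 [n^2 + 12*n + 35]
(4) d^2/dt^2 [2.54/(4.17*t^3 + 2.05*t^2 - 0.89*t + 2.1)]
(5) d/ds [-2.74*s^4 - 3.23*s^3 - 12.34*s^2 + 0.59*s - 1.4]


(1) = -6
(2) = 2*a - 3
(3) = 2
(4) = (-(63.5508*t + 10.414)*(4.17*t^3 + 2.05*t^2 - 0.89*t + 2.1) + 2.54*(12.51*t^2 + 4.1*t - 0.89)*(25.02*t^2 + 8.2*t - 1.78))/(4.17*t^3 + 2.05*t^2 - 0.89*t + 2.1)^3
(5) = -10.96*s^3 - 9.69*s^2 - 24.68*s + 0.59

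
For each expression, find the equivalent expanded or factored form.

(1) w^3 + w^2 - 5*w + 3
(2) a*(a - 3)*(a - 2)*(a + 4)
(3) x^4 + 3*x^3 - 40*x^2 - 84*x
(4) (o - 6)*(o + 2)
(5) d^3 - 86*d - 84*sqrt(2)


(1) = (w - 1)^2*(w + 3)
(2) = a^4 - a^3 - 14*a^2 + 24*a
(3) = x*(x - 6)*(x + 2)*(x + 7)
(4) = o^2 - 4*o - 12
(5) = (d - 7*sqrt(2))*(d + sqrt(2))*(d + 6*sqrt(2))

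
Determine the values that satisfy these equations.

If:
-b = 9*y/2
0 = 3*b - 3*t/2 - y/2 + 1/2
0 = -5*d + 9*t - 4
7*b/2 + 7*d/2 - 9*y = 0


Then:
b = 21/557
d = -33/557
t = 2063/5013
y = -14/1671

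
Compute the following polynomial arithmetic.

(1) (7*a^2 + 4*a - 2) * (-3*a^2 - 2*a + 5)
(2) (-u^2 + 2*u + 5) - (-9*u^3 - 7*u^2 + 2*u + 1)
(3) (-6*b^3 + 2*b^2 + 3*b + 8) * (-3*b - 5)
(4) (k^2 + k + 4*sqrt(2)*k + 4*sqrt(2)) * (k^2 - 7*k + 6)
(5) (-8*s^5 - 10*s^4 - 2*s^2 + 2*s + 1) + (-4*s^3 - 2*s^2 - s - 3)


(1) = -21*a^4 - 26*a^3 + 33*a^2 + 24*a - 10
(2) = 9*u^3 + 6*u^2 + 4
(3) = 18*b^4 + 24*b^3 - 19*b^2 - 39*b - 40
(4) = k^4 - 6*k^3 + 4*sqrt(2)*k^3 - 24*sqrt(2)*k^2 - k^2 - 4*sqrt(2)*k + 6*k + 24*sqrt(2)
(5) = -8*s^5 - 10*s^4 - 4*s^3 - 4*s^2 + s - 2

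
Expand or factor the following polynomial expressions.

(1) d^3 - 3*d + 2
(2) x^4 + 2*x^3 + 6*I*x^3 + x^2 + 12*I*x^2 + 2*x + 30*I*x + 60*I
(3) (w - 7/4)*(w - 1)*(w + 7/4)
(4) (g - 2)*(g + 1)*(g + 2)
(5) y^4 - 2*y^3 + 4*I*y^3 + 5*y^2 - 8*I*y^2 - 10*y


(1) = (d - 1)^2*(d + 2)
(2) = (x + 2)*(x - 2*I)*(x + 3*I)*(x + 5*I)
(3) = w^3 - w^2 - 49*w/16 + 49/16
(4) = g^3 + g^2 - 4*g - 4
(5) = y*(y - 2)*(y - I)*(y + 5*I)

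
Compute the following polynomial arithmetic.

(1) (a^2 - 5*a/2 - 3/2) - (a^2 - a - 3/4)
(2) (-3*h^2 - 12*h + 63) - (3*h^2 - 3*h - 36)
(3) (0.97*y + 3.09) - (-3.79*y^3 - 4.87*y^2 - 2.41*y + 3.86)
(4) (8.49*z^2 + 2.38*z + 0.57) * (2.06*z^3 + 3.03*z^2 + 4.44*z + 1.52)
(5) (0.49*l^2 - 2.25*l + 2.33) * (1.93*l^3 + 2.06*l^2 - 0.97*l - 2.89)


(1) = -3*a/2 - 3/4
(2) = -6*h^2 - 9*h + 99
(3) = 3.79*y^3 + 4.87*y^2 + 3.38*y - 0.77
(4) = 17.4894*z^5 + 30.6275*z^4 + 46.0812*z^3 + 25.1991*z^2 + 6.1484*z + 0.8664
(5) = 0.9457*l^5 - 3.3331*l^4 - 0.6134*l^3 + 5.5662*l^2 + 4.2424*l - 6.7337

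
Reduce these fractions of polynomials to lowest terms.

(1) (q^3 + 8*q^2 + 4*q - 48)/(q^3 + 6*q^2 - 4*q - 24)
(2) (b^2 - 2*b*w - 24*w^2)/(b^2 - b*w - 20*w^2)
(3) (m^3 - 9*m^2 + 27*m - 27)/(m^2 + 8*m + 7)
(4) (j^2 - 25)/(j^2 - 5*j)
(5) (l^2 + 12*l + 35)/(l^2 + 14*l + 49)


(1) = (q + 4)/(q + 2)
(2) = (-b + 6*w)/(-b + 5*w)
(3) = (m^3 - 9*m^2 + 27*m - 27)/(m^2 + 8*m + 7)
(4) = (j + 5)/j
(5) = (l + 5)/(l + 7)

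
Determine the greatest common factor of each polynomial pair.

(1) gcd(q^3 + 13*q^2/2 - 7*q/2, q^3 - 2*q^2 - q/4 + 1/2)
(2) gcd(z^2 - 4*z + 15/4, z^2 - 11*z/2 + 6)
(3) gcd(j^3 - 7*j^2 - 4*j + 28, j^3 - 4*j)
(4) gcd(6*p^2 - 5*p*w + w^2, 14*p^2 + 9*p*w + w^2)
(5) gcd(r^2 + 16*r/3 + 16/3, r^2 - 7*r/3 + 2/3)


(1) = q - 1/2
(2) = z - 3/2
(3) = j^2 - 4
(4) = gcd((-3*p + w)*(-2*p + w), (2*p + w)*(7*p + w)) = 1
(5) = 1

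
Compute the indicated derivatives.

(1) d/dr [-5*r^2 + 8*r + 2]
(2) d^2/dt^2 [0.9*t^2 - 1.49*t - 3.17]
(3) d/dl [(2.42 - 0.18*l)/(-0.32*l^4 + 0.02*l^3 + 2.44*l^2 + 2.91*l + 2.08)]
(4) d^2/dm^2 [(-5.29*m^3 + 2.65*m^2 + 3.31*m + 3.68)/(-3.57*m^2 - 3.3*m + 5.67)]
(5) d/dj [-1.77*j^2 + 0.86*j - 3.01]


(1) = 8 - 10*r
(2) = 1.80000000000000
(3) = (-0.1728*l^4 + 3.1048*l^3 + 0.294*l^2 - 11.8096*l - 7.4166)/(0.1024*l^8 - 0.0128*l^7 - 1.5612*l^6 - 1.7648*l^5 + 4.7388*l^4 + 14.284*l^3 + 18.6185*l^2 + 12.1056*l + 4.3264)
(4) = (307.443564*m^3 - 1197.140742*m^2 + 358.277472*m - 523.386774)/(45.499293*m^6 + 126.17451*m^5 - 100.158849*m^4 - 364.85262*m^3 + 159.075819*m^2 + 318.27411*m - 182.284263)
(5) = 0.86 - 3.54*j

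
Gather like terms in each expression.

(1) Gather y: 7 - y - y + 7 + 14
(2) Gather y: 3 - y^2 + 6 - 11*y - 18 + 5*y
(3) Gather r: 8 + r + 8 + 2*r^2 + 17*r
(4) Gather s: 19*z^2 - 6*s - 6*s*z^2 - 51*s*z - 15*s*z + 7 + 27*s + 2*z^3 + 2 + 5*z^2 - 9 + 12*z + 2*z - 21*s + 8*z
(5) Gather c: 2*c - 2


(1) = 28 - 2*y
(2) = -y^2 - 6*y - 9
(3) = 2*r^2 + 18*r + 16
(4) = s*(-6*z^2 - 66*z) + 2*z^3 + 24*z^2 + 22*z
(5) = 2*c - 2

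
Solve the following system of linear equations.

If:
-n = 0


Then:
n = 0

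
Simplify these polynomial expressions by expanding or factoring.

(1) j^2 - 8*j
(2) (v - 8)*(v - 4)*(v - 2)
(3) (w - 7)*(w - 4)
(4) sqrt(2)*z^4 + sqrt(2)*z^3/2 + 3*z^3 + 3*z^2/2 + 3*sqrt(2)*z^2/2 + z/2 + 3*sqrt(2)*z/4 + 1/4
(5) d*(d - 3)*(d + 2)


(1) = j*(j - 8)
(2) = v^3 - 14*v^2 + 56*v - 64
(3) = w^2 - 11*w + 28
(4) = (z + 1/2)*(z + sqrt(2)/2)^2*(sqrt(2)*z + 1)
(5) = d^3 - d^2 - 6*d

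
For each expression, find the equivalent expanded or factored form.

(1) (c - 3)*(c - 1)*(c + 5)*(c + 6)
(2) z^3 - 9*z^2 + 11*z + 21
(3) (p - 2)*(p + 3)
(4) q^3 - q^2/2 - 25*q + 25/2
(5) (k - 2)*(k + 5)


(1) = c^4 + 7*c^3 - 11*c^2 - 87*c + 90
(2) = (z - 7)*(z - 3)*(z + 1)
(3) = p^2 + p - 6
(4) = (q - 5)*(q - 1/2)*(q + 5)
(5) = k^2 + 3*k - 10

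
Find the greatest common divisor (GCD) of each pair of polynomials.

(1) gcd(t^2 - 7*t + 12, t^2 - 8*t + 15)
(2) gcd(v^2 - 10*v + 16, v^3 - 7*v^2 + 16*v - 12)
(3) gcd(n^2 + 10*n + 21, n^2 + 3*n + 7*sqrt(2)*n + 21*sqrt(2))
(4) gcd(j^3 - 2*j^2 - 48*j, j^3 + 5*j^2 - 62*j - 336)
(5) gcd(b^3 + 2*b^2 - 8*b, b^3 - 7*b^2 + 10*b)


(1) = t - 3
(2) = gcd((v - 8)*(v - 2), (v - 3)*(v - 2)^2) = v - 2
(3) = n + 3
(4) = gcd(j*(j - 8)*(j + 6), (j - 8)*(j + 6)*(j + 7)) = j^2 - 2*j - 48
(5) = gcd(b*(b - 2)*(b + 4), b*(b - 5)*(b - 2)) = b^2 - 2*b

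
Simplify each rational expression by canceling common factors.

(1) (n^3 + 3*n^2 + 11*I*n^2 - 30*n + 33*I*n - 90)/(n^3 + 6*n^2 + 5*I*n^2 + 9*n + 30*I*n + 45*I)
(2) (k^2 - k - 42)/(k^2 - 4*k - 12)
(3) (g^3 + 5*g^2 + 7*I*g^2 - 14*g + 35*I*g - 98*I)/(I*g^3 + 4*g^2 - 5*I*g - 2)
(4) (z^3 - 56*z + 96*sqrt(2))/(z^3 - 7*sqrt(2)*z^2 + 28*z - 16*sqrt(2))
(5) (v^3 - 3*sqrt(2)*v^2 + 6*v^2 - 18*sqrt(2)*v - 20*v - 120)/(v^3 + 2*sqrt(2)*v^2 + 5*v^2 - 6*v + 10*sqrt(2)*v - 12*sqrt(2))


(1) = (n + 6*I)/(n + 3)
(2) = (k^2 - k - 42)/(k^2 - 4*k - 12)
(3) = (-I*g^3 + g^2*(7 - 5*I) + g*(35 + 14*I) - 98)/(g^3 - 4*I*g^2 - 5*g + 2*I)
(4) = (z + 6*sqrt(2))/(z - sqrt(2))
(5) = (v - 5*sqrt(2))/(v - 1)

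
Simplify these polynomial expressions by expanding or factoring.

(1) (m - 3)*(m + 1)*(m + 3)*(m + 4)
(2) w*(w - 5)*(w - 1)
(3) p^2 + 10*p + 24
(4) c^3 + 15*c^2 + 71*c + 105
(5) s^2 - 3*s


(1) = m^4 + 5*m^3 - 5*m^2 - 45*m - 36
(2) = w^3 - 6*w^2 + 5*w
(3) = (p + 4)*(p + 6)
(4) = (c + 3)*(c + 5)*(c + 7)
(5) = s*(s - 3)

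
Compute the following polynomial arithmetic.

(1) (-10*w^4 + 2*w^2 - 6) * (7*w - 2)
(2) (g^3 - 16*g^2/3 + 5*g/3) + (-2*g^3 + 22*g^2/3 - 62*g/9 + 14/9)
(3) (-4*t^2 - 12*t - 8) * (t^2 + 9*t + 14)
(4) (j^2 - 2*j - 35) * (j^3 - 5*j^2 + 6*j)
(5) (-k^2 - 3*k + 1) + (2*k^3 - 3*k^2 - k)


(1) = -70*w^5 + 20*w^4 + 14*w^3 - 4*w^2 - 42*w + 12
(2) = -g^3 + 2*g^2 - 47*g/9 + 14/9
(3) = -4*t^4 - 48*t^3 - 172*t^2 - 240*t - 112
(4) = j^5 - 7*j^4 - 19*j^3 + 163*j^2 - 210*j
(5) = 2*k^3 - 4*k^2 - 4*k + 1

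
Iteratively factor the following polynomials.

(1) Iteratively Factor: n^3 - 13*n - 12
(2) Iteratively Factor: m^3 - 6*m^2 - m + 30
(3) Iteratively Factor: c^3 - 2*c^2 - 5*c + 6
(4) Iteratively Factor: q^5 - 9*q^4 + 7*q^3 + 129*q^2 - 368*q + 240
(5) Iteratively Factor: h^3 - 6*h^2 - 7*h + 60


(1) = (n + 3)*(n^2 - 3*n - 4) = (n - 4)*(n + 3)*(n + 1)
(2) = (m - 5)*(m^2 - m - 6) = (m - 5)*(m + 2)*(m - 3)
(3) = (c + 2)*(c^2 - 4*c + 3) = (c - 3)*(c + 2)*(c - 1)
(4) = (q - 3)*(q^4 - 6*q^3 - 11*q^2 + 96*q - 80) = (q - 3)*(q - 1)*(q^3 - 5*q^2 - 16*q + 80) = (q - 4)*(q - 3)*(q - 1)*(q^2 - q - 20) = (q - 4)*(q - 3)*(q - 1)*(q + 4)*(q - 5)
(5) = (h + 3)*(h^2 - 9*h + 20) = (h - 4)*(h + 3)*(h - 5)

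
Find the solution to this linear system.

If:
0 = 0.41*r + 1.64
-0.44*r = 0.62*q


Then:
q = 2.84
r = -4.00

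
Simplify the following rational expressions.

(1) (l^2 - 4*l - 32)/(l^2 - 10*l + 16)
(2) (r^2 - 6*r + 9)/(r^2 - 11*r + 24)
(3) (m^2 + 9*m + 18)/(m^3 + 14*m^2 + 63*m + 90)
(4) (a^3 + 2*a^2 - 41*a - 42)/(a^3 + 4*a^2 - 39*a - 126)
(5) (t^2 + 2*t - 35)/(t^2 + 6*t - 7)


(1) = (l + 4)/(l - 2)
(2) = (r - 3)/(r - 8)
(3) = 1/(m + 5)
(4) = (a + 1)/(a + 3)
(5) = (t - 5)/(t - 1)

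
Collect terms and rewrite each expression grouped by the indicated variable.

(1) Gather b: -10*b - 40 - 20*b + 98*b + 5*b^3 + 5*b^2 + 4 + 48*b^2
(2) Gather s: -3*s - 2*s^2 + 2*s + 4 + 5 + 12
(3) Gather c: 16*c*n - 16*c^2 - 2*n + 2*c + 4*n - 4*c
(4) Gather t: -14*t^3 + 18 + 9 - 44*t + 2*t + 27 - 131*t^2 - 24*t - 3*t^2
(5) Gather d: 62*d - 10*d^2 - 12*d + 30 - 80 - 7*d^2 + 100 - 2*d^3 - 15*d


(1) = 5*b^3 + 53*b^2 + 68*b - 36
(2) = -2*s^2 - s + 21
(3) = -16*c^2 + c*(16*n - 2) + 2*n
(4) = -14*t^3 - 134*t^2 - 66*t + 54
(5) = -2*d^3 - 17*d^2 + 35*d + 50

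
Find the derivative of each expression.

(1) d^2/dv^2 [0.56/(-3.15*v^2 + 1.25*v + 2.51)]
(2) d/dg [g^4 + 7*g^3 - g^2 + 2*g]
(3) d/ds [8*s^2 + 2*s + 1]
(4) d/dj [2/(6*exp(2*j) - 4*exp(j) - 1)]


(1) = (-11.1132*v^2 + 4.41*v + 0.56*(6.3*v - 1.25)*(12.6*v - 2.5) + 8.85528)/(-3.15*v^2 + 1.25*v + 2.51)^3
(2) = 4*g^3 + 21*g^2 - 2*g + 2
(3) = 16*s + 2
(4) = (8 - 24*exp(j))*exp(j)/(-6*exp(2*j) + 4*exp(j) + 1)^2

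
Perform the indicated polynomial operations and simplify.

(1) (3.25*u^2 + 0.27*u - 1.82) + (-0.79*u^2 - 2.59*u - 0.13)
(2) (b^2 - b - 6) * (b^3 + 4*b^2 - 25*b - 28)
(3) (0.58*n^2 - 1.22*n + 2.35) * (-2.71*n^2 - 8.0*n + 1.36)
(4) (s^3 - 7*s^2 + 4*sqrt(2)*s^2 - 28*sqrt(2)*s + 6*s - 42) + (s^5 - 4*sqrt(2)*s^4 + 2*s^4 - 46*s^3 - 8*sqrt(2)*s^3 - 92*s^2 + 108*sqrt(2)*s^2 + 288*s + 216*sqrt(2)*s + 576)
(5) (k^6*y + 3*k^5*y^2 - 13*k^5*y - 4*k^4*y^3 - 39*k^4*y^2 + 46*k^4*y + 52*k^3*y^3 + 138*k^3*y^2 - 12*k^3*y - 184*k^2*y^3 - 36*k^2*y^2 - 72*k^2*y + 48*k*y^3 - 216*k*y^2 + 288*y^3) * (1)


(1) = 2.46*u^2 - 2.32*u - 1.95
(2) = b^5 + 3*b^4 - 35*b^3 - 27*b^2 + 178*b + 168
(3) = -1.5718*n^4 - 1.3338*n^3 + 4.1803*n^2 - 20.4592*n + 3.196
(4) = s^5 - 4*sqrt(2)*s^4 + 2*s^4 - 45*s^3 - 8*sqrt(2)*s^3 - 99*s^2 + 112*sqrt(2)*s^2 + 188*sqrt(2)*s + 294*s + 534
(5) = k^6*y + 3*k^5*y^2 - 13*k^5*y - 4*k^4*y^3 - 39*k^4*y^2 + 46*k^4*y + 52*k^3*y^3 + 138*k^3*y^2 - 12*k^3*y - 184*k^2*y^3 - 36*k^2*y^2 - 72*k^2*y + 48*k*y^3 - 216*k*y^2 + 288*y^3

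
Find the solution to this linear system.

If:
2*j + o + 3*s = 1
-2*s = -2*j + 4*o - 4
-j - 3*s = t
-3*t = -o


Then:
j = 1/5
o = 6/5
s = -1/5
t = 2/5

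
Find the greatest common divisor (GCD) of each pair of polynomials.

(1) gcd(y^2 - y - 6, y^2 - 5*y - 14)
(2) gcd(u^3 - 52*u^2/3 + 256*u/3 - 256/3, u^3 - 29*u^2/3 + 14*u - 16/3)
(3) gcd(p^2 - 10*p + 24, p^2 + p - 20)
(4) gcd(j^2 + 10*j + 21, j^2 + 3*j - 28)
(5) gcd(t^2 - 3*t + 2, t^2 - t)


(1) = y + 2
(2) = gcd((u - 8)^2*(u - 4/3), (u - 8)*(u - 1)*(u - 2/3)) = u - 8
(3) = gcd((p - 6)*(p - 4), (p - 4)*(p + 5)) = p - 4
(4) = gcd((j + 3)*(j + 7), (j - 4)*(j + 7)) = j + 7
(5) = gcd((t - 2)*(t - 1), t*(t - 1)) = t - 1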